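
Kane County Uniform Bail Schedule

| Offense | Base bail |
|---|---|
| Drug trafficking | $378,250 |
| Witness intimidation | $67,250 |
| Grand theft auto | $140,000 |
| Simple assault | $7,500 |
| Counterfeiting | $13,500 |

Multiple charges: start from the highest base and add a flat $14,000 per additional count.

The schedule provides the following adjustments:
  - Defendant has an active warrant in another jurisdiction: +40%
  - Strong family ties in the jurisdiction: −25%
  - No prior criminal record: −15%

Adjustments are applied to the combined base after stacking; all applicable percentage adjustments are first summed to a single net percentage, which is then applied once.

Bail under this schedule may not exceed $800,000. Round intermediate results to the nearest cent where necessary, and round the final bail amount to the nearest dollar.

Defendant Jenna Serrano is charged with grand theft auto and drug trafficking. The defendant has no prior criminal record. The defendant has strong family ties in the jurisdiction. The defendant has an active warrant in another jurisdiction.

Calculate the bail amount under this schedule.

$392,250

Base amounts from the schedule: grand theft auto $140,000; drug trafficking $378,250.
Stacking rule: highest base plus $14,000 per additional charge. Highest is drug trafficking at $378,250; 1 additional charge → +$14,000. Combined base = $392,250.
Net percentage adjustment: +40% −25% −15% = +0%. $392,250 × 1 = $392,250.
$392,250 is within the $800,000 maximum.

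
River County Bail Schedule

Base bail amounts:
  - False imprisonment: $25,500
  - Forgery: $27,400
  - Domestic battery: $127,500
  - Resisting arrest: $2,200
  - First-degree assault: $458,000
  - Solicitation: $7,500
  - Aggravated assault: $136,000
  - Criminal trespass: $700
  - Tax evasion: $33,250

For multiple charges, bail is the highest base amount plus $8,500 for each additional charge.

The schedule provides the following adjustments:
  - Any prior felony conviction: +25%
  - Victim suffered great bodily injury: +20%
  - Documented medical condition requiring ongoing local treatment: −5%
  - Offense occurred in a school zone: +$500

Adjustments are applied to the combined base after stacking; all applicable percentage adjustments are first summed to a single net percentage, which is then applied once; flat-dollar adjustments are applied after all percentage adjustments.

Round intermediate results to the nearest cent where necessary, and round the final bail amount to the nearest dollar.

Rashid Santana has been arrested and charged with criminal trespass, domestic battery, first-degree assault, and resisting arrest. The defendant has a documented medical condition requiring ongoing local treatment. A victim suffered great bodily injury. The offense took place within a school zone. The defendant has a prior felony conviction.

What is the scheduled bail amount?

Base amounts from the schedule: criminal trespass $700; domestic battery $127,500; first-degree assault $458,000; resisting arrest $2,200.
Stacking rule: highest base plus $8,500 per additional charge. Highest is first-degree assault at $458,000; 3 additional charges → +$25,500. Combined base = $483,500.
Net percentage adjustment: +25% +20% −5% = +40%. $483,500 × 1.4 = $676,900.
Offense occurred in a school zone (+$500 flat): $676,900 + $500 = $677,400.

$677,400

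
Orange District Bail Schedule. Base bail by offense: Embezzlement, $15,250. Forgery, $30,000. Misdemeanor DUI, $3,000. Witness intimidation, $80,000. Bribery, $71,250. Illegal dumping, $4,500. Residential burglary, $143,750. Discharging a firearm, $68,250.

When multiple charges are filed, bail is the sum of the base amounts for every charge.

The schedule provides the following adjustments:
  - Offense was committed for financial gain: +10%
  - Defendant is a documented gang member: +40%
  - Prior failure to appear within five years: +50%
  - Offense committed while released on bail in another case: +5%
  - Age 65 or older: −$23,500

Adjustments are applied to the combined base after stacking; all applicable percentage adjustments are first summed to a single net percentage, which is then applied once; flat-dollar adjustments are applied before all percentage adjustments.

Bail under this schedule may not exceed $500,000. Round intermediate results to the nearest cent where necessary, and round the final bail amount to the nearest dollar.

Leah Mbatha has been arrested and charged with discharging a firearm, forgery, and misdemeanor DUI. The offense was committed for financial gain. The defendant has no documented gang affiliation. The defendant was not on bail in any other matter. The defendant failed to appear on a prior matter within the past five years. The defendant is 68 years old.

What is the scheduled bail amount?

Base amounts from the schedule: discharging a firearm $68,250; forgery $30,000; misdemeanor DUI $3,000.
Stacking rule: sum of all bases. $68,250 + $30,000 + $3,000 = $101,250.
Age 65 or older (−$23,500 flat): $101,250 − $23,500 = $77,750.
Net percentage adjustment: +10% +50% = +60%. $77,750 × 1.6 = $124,400.
$124,400 is within the $500,000 maximum.

$124,400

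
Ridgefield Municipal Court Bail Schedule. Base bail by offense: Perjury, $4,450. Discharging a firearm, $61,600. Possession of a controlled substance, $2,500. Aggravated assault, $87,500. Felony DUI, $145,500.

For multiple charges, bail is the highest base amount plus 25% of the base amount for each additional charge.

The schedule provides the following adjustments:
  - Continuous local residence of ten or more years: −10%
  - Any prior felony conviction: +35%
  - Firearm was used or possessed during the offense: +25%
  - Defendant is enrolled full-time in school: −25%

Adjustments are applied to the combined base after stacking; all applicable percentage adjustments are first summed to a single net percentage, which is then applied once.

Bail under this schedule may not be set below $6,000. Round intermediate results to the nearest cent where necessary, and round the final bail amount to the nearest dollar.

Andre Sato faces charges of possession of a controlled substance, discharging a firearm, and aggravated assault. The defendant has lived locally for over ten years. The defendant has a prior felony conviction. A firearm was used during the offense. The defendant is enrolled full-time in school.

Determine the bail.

Base amounts from the schedule: possession of a controlled substance $2,500; discharging a firearm $61,600; aggravated assault $87,500.
Stacking rule: highest base plus 25% of each additional charge. Highest is aggravated assault at $87,500. Additional: $2,500 × 25% = $625; $61,600 × 25% = $15,400. Combined base = $87,500 + $16,025 = $103,525.
Net percentage adjustment: −10% +35% +25% −25% = +25%. $103,525 × 1.25 = $129,406.25.
$129,406.25 is at or above the $6,000 minimum.
Rounded to the nearest dollar: $129,406.

$129,406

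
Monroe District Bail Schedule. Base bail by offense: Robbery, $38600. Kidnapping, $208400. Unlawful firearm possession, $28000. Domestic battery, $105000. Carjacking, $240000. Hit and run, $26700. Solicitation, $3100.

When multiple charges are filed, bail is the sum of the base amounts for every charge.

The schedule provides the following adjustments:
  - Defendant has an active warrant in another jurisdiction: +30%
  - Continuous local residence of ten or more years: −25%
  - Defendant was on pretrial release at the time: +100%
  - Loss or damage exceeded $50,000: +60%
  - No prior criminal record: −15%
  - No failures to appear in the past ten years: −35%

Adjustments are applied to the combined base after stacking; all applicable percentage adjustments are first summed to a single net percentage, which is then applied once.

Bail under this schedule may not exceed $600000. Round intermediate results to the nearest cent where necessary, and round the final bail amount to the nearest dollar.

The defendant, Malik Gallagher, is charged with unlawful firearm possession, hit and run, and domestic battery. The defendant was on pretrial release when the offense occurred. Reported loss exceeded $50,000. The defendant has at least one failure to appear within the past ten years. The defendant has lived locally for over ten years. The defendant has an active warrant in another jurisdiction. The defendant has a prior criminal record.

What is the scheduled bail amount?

$423205

Base amounts from the schedule: unlawful firearm possession $28000; hit and run $26700; domestic battery $105000.
Stacking rule: sum of all bases. $28000 + $26700 + $105000 = $159700.
Net percentage adjustment: +30% −25% +100% +60% = +165%. $159700 × 2.65 = $423205.
$423205 is within the $600000 maximum.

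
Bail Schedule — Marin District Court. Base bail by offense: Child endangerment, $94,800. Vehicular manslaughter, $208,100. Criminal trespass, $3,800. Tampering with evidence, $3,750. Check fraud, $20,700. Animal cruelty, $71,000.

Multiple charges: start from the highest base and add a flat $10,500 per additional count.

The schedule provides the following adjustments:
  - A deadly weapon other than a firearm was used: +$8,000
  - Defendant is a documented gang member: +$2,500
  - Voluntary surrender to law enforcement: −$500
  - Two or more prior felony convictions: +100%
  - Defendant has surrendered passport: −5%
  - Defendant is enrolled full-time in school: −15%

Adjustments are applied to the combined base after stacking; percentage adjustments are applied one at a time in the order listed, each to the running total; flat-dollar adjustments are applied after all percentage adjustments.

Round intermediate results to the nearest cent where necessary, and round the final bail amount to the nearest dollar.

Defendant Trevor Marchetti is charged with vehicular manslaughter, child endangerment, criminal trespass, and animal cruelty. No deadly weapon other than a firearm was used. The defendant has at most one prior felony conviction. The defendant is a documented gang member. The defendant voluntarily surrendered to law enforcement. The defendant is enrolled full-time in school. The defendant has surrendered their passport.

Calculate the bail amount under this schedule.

$195,477

Base amounts from the schedule: vehicular manslaughter $208,100; child endangerment $94,800; criminal trespass $3,800; animal cruelty $71,000.
Stacking rule: highest base plus $10,500 per additional charge. Highest is vehicular manslaughter at $208,100; 3 additional charges → +$31,500. Combined base = $239,600.
Defendant has surrendered passport (−5%): $239,600 × 0.95 = $227,620.
Defendant is enrolled full-time in school (−15%): $227,620 × 0.85 = $193,477.
Defendant is a documented gang member (+$2,500 flat): $193,477 + $2,500 = $195,977.
Voluntary surrender to law enforcement (−$500 flat): $195,977 − $500 = $195,477.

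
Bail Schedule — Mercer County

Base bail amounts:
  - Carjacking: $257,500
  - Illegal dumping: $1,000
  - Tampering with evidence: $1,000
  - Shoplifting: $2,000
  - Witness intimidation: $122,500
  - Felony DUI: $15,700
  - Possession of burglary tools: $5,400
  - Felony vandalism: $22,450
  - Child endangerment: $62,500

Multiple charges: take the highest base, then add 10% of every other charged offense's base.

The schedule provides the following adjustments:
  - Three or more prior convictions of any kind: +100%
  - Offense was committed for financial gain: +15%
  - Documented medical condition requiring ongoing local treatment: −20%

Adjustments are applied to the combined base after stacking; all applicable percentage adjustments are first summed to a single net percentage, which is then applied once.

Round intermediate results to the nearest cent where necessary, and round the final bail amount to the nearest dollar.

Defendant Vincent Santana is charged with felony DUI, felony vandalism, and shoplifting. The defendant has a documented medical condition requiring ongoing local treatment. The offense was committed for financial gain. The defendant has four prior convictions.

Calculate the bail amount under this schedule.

Base amounts from the schedule: felony DUI $15,700; felony vandalism $22,450; shoplifting $2,000.
Stacking rule: highest base plus 10% of each additional charge. Highest is felony vandalism at $22,450. Additional: $15,700 × 10% = $1,570; $2,000 × 10% = $200. Combined base = $22,450 + $1,770 = $24,220.
Net percentage adjustment: +100% +15% −20% = +95%. $24,220 × 1.95 = $47,229.

$47,229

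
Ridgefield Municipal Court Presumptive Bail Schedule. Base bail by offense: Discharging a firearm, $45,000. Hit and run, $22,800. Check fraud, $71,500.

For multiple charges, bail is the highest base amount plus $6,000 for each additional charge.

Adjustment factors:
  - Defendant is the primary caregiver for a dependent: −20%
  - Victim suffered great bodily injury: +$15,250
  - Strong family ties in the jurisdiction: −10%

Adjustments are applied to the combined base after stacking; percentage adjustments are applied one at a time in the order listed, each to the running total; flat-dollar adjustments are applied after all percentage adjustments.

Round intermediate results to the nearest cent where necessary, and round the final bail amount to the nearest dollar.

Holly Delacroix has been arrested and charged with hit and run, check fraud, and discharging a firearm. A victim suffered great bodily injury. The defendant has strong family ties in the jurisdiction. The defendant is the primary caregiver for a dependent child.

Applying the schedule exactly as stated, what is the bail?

$75,370

Base amounts from the schedule: hit and run $22,800; check fraud $71,500; discharging a firearm $45,000.
Stacking rule: highest base plus $6,000 per additional charge. Highest is check fraud at $71,500; 2 additional charges → +$12,000. Combined base = $83,500.
Defendant is the primary caregiver for a dependent (−20%): $83,500 × 0.8 = $66,800.
Strong family ties in the jurisdiction (−10%): $66,800 × 0.9 = $60,120.
Victim suffered great bodily injury (+$15,250 flat): $60,120 + $15,250 = $75,370.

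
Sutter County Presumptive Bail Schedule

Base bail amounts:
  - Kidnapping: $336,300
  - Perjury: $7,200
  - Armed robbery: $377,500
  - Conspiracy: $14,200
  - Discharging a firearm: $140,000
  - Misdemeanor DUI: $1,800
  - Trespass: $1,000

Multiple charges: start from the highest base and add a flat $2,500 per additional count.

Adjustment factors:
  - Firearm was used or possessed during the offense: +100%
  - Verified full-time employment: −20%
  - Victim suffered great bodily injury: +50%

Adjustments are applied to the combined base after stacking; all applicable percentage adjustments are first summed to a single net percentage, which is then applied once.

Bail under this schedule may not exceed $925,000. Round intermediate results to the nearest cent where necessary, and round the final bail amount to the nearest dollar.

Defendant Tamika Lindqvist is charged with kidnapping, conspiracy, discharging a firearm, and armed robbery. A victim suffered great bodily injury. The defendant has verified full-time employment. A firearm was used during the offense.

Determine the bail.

$885,500

Base amounts from the schedule: kidnapping $336,300; conspiracy $14,200; discharging a firearm $140,000; armed robbery $377,500.
Stacking rule: highest base plus $2,500 per additional charge. Highest is armed robbery at $377,500; 3 additional charges → +$7,500. Combined base = $385,000.
Net percentage adjustment: +100% −20% +50% = +130%. $385,000 × 2.3 = $885,500.
$885,500 is within the $925,000 maximum.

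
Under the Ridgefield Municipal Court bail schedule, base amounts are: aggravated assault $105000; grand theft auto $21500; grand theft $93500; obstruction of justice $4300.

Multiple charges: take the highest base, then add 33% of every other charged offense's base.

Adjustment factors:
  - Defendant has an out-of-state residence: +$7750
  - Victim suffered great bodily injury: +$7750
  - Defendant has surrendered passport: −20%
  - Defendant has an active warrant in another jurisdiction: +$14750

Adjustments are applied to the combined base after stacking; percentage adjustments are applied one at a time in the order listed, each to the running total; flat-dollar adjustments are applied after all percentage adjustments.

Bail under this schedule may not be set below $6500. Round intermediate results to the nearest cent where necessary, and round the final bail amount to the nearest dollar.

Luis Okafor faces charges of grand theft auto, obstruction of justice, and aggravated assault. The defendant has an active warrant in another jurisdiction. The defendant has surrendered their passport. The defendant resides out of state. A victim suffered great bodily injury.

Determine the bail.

$121061

Base amounts from the schedule: grand theft auto $21500; obstruction of justice $4300; aggravated assault $105000.
Stacking rule: highest base plus 33% of each additional charge. Highest is aggravated assault at $105000. Additional: $21500 × 33% = $7095; $4300 × 33% = $1419. Combined base = $105000 + $8514 = $113514.
Defendant has surrendered passport (−20%): $113514 × 0.8 = $90811.20.
Defendant has an out-of-state residence (+$7750 flat): $90811.20 + $7750 = $98561.20.
Victim suffered great bodily injury (+$7750 flat): $98561.20 + $7750 = $106311.20.
Defendant has an active warrant in another jurisdiction (+$14750 flat): $106311.20 + $14750 = $121061.20.
$121061.20 is at or above the $6500 minimum.
Rounded to the nearest dollar: $121061.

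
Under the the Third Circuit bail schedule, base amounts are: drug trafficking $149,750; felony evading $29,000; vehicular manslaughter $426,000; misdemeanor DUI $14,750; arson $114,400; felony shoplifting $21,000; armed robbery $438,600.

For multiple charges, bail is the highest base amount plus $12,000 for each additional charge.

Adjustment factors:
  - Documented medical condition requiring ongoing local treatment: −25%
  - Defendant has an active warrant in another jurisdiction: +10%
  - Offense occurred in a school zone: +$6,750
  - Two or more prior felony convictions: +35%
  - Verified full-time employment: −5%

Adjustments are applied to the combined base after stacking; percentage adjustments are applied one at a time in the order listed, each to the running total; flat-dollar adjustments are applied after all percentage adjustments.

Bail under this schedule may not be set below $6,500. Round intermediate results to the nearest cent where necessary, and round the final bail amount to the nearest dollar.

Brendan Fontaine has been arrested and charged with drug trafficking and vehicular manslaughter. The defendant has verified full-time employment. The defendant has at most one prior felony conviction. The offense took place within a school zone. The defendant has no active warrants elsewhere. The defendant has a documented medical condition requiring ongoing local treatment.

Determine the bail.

$318,825

Base amounts from the schedule: drug trafficking $149,750; vehicular manslaughter $426,000.
Stacking rule: highest base plus $12,000 per additional charge. Highest is vehicular manslaughter at $426,000; 1 additional charge → +$12,000. Combined base = $438,000.
Documented medical condition requiring ongoing local treatment (−25%): $438,000 × 0.75 = $328,500.
Verified full-time employment (−5%): $328,500 × 0.95 = $312,075.
Offense occurred in a school zone (+$6,750 flat): $312,075 + $6,750 = $318,825.
$318,825 is at or above the $6,500 minimum.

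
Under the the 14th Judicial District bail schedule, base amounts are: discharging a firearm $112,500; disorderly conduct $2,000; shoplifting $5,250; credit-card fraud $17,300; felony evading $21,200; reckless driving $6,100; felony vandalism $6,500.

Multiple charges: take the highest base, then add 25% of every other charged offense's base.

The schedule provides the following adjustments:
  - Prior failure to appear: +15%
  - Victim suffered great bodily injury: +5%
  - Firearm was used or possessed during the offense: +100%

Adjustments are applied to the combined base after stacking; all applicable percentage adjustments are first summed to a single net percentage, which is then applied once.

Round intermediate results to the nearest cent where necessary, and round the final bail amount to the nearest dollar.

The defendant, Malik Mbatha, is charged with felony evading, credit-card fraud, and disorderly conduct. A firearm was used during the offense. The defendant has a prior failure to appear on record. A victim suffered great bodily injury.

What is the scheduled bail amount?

Base amounts from the schedule: felony evading $21,200; credit-card fraud $17,300; disorderly conduct $2,000.
Stacking rule: highest base plus 25% of each additional charge. Highest is felony evading at $21,200. Additional: $17,300 × 25% = $4,325; $2,000 × 25% = $500. Combined base = $21,200 + $4,825 = $26,025.
Net percentage adjustment: +15% +5% +100% = +120%. $26,025 × 2.2 = $57,255.

$57,255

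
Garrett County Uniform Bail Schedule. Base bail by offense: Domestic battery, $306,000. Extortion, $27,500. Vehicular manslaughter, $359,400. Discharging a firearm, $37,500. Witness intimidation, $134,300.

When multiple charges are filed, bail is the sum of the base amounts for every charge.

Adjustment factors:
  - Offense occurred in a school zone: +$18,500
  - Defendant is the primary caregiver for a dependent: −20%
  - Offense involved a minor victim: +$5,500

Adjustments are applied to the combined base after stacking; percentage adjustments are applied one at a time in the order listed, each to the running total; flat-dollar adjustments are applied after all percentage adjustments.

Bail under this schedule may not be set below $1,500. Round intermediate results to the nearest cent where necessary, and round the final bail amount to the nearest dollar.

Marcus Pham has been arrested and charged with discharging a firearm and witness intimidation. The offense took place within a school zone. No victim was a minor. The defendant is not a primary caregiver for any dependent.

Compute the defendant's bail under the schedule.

$190,300

Base amounts from the schedule: discharging a firearm $37,500; witness intimidation $134,300.
Stacking rule: sum of all bases. $37,500 + $134,300 = $171,800.
Offense occurred in a school zone (+$18,500 flat): $171,800 + $18,500 = $190,300.
$190,300 is at or above the $1,500 minimum.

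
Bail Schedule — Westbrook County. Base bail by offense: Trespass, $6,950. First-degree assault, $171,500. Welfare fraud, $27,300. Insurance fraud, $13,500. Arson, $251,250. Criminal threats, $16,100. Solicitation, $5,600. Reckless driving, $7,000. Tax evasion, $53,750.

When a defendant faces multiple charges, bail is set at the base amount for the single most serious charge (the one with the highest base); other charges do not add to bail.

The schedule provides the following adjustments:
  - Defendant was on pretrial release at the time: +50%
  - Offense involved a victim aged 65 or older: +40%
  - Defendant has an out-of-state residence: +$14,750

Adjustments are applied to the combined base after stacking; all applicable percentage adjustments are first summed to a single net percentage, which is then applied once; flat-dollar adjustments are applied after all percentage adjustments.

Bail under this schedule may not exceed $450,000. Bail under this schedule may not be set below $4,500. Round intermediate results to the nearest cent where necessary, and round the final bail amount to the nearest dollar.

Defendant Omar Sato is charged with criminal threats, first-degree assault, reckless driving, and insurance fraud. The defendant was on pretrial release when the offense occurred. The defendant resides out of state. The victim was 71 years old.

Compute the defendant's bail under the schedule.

Base amounts from the schedule: criminal threats $16,100; first-degree assault $171,500; reckless driving $7,000; insurance fraud $13,500.
Stacking rule: use the highest base only. Highest is first-degree assault at $171,500. Combined base = $171,500.
Net percentage adjustment: +50% +40% = +90%. $171,500 × 1.9 = $325,850.
Defendant has an out-of-state residence (+$14,750 flat): $325,850 + $14,750 = $340,600.
$340,600 is within the $450,000 maximum.
$340,600 is at or above the $4,500 minimum.

$340,600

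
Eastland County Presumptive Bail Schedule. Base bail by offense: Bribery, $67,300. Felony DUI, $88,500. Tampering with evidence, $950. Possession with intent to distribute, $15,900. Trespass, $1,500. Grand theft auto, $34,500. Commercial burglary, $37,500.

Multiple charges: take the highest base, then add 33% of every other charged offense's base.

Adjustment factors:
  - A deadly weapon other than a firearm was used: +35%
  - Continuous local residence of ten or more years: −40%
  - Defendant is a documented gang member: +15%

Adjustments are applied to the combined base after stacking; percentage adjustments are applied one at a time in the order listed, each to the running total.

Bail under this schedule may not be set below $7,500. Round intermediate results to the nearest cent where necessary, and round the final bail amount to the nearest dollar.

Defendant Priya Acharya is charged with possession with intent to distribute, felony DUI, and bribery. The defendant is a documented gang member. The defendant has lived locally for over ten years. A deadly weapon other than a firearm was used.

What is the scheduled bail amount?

$108,013

Base amounts from the schedule: possession with intent to distribute $15,900; felony DUI $88,500; bribery $67,300.
Stacking rule: highest base plus 33% of each additional charge. Highest is felony DUI at $88,500. Additional: $15,900 × 33% = $5,247; $67,300 × 33% = $22,209. Combined base = $88,500 + $27,456 = $115,956.
A deadly weapon other than a firearm was used (+35%): $115,956 × 1.35 = $156,540.60.
Continuous local residence of ten or more years (−40%): $156,540.60 × 0.6 = $93,924.36.
Defendant is a documented gang member (+15%): $93,924.36 × 1.15 = $108,013.01.
$108,013.01 is at or above the $7,500 minimum.
Rounded to the nearest dollar: $108,013.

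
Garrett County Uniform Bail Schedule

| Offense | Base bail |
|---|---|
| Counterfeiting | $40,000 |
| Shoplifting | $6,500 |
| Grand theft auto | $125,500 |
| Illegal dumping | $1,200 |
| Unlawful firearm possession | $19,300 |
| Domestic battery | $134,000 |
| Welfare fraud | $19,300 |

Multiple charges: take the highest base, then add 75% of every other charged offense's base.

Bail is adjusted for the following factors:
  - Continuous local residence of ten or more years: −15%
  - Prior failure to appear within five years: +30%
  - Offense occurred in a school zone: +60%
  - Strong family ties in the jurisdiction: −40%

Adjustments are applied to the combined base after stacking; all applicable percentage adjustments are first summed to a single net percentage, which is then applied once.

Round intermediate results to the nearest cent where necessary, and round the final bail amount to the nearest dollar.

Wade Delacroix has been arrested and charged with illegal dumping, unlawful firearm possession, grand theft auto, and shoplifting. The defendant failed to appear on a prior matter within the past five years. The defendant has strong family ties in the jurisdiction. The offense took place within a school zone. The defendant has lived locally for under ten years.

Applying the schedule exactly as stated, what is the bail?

$218,625

Base amounts from the schedule: illegal dumping $1,200; unlawful firearm possession $19,300; grand theft auto $125,500; shoplifting $6,500.
Stacking rule: highest base plus 75% of each additional charge. Highest is grand theft auto at $125,500. Additional: $1,200 × 75% = $900; $19,300 × 75% = $14,475; $6,500 × 75% = $4,875. Combined base = $125,500 + $20,250 = $145,750.
Net percentage adjustment: +30% +60% −40% = +50%. $145,750 × 1.5 = $218,625.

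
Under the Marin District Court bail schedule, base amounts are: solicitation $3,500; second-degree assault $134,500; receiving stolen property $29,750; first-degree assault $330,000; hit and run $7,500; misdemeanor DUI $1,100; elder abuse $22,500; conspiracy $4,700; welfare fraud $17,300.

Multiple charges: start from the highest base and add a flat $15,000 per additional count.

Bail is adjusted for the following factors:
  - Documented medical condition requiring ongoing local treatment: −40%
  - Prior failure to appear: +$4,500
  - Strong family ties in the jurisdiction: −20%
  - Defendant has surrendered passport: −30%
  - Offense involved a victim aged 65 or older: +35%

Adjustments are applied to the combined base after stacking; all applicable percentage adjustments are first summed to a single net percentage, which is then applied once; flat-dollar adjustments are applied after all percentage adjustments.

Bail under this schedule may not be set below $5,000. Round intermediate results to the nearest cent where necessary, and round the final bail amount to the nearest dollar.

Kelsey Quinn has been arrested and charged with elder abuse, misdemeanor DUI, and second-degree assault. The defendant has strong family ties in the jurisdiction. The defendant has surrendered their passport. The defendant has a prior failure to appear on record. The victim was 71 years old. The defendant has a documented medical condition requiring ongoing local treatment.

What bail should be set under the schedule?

$78,525

Base amounts from the schedule: elder abuse $22,500; misdemeanor DUI $1,100; second-degree assault $134,500.
Stacking rule: highest base plus $15,000 per additional charge. Highest is second-degree assault at $134,500; 2 additional charges → +$30,000. Combined base = $164,500.
Net percentage adjustment: −40% −20% −30% +35% = −55%. $164,500 × 0.45 = $74,025.
Prior failure to appear (+$4,500 flat): $74,025 + $4,500 = $78,525.
$78,525 is at or above the $5,000 minimum.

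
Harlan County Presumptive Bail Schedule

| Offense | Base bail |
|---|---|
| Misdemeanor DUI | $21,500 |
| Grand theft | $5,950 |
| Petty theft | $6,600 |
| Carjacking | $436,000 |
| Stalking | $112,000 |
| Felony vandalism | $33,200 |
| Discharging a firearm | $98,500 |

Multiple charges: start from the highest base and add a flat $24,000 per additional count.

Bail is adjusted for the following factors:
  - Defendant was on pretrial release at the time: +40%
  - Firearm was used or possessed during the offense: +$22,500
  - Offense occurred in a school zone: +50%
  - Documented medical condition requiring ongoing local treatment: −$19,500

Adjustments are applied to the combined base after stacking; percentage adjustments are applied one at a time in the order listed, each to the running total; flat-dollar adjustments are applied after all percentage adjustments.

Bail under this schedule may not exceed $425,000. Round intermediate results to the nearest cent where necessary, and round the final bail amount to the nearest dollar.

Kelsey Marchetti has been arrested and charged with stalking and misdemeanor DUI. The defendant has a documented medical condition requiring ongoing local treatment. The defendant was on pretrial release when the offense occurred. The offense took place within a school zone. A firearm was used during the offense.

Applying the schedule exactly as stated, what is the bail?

Base amounts from the schedule: stalking $112,000; misdemeanor DUI $21,500.
Stacking rule: highest base plus $24,000 per additional charge. Highest is stalking at $112,000; 1 additional charge → +$24,000. Combined base = $136,000.
Defendant was on pretrial release at the time (+40%): $136,000 × 1.4 = $190,400.
Offense occurred in a school zone (+50%): $190,400 × 1.5 = $285,600.
Firearm was used or possessed during the offense (+$22,500 flat): $285,600 + $22,500 = $308,100.
Documented medical condition requiring ongoing local treatment (−$19,500 flat): $308,100 − $19,500 = $288,600.
$288,600 is within the $425,000 maximum.

$288,600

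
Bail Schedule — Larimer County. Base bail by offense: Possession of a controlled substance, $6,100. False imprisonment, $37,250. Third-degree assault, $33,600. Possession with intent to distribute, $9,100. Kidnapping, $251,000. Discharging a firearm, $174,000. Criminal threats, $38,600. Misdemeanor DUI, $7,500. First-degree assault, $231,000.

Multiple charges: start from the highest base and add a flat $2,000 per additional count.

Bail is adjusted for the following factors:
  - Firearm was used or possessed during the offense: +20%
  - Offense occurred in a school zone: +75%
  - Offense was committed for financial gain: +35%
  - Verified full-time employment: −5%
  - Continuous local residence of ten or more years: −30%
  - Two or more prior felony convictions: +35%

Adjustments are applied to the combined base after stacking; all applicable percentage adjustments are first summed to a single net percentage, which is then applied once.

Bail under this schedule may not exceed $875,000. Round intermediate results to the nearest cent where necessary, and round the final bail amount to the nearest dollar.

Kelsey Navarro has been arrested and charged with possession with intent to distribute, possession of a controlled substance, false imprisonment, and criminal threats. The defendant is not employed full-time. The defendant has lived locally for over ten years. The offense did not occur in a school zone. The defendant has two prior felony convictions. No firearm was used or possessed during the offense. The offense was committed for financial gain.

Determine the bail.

Base amounts from the schedule: possession with intent to distribute $9,100; possession of a controlled substance $6,100; false imprisonment $37,250; criminal threats $38,600.
Stacking rule: highest base plus $2,000 per additional charge. Highest is criminal threats at $38,600; 3 additional charges → +$6,000. Combined base = $44,600.
Net percentage adjustment: +35% −30% +35% = +40%. $44,600 × 1.4 = $62,440.
$62,440 is within the $875,000 maximum.

$62,440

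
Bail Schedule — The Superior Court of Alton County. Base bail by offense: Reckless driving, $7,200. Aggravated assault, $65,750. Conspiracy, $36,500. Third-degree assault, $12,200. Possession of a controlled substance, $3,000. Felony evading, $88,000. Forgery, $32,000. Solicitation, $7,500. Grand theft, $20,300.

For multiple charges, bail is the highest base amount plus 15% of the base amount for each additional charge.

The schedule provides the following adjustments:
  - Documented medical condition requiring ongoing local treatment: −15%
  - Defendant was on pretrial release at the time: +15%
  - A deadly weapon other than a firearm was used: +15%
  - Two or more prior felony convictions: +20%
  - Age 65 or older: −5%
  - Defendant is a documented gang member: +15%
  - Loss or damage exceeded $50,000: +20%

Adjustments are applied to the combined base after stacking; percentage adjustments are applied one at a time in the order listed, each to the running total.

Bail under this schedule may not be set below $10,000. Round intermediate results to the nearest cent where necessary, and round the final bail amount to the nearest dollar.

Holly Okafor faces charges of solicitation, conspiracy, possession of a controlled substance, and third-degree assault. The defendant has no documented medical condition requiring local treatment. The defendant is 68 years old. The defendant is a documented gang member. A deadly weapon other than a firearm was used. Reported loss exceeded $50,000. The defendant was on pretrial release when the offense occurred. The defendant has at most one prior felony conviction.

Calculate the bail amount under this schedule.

$69,187

Base amounts from the schedule: solicitation $7,500; conspiracy $36,500; possession of a controlled substance $3,000; third-degree assault $12,200.
Stacking rule: highest base plus 15% of each additional charge. Highest is conspiracy at $36,500. Additional: $7,500 × 15% = $1,125; $3,000 × 15% = $450; $12,200 × 15% = $1,830. Combined base = $36,500 + $3,405 = $39,905.
Defendant was on pretrial release at the time (+15%): $39,905 × 1.15 = $45,890.75.
A deadly weapon other than a firearm was used (+15%): $45,890.75 × 1.15 = $52,774.36.
Age 65 or older (−5%): $52,774.36 × 0.95 = $50,135.64.
Defendant is a documented gang member (+15%): $50,135.64 × 1.15 = $57,655.99.
Loss or damage exceeded $50,000 (+20%): $57,655.99 × 1.2 = $69,187.19.
$69,187.19 is at or above the $10,000 minimum.
Rounded to the nearest dollar: $69,187.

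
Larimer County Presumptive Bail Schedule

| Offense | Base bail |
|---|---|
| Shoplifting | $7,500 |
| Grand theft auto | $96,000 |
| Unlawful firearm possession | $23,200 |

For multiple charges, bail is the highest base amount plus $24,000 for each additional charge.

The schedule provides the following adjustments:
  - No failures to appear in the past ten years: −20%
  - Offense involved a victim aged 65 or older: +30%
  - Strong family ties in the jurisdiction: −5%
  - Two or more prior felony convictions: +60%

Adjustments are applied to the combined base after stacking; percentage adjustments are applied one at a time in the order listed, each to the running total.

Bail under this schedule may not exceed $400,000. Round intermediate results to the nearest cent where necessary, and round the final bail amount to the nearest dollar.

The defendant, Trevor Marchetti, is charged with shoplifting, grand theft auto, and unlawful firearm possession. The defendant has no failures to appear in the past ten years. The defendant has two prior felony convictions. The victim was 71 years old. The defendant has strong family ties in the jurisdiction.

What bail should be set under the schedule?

Base amounts from the schedule: shoplifting $7,500; grand theft auto $96,000; unlawful firearm possession $23,200.
Stacking rule: highest base plus $24,000 per additional charge. Highest is grand theft auto at $96,000; 2 additional charges → +$48,000. Combined base = $144,000.
No failures to appear in the past ten years (−20%): $144,000 × 0.8 = $115,200.
Offense involved a victim aged 65 or older (+30%): $115,200 × 1.3 = $149,760.
Strong family ties in the jurisdiction (−5%): $149,760 × 0.95 = $142,272.
Two or more prior felony convictions (+60%): $142,272 × 1.6 = $227,635.20.
$227,635.20 is within the $400,000 maximum.
Rounded to the nearest dollar: $227,635.

$227,635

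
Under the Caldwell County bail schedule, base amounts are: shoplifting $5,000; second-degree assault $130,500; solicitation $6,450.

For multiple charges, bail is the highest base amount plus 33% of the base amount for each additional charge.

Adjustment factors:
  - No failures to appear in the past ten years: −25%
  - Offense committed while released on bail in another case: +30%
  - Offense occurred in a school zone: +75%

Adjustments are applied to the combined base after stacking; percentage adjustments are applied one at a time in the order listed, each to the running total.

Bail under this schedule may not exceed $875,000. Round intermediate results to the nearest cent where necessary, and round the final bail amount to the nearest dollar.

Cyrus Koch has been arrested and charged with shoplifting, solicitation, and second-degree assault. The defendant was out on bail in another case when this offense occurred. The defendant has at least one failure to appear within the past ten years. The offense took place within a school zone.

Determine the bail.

Base amounts from the schedule: shoplifting $5,000; solicitation $6,450; second-degree assault $130,500.
Stacking rule: highest base plus 33% of each additional charge. Highest is second-degree assault at $130,500. Additional: $5,000 × 33% = $1,650; $6,450 × 33% = $2,128.50. Combined base = $130,500 + $3,778.50 = $134,278.50.
Offense committed while released on bail in another case (+30%): $134,278.50 × 1.3 = $174,562.05.
Offense occurred in a school zone (+75%): $174,562.05 × 1.75 = $305,483.59.
$305,483.59 is within the $875,000 maximum.
Rounded to the nearest dollar: $305,484.

$305,484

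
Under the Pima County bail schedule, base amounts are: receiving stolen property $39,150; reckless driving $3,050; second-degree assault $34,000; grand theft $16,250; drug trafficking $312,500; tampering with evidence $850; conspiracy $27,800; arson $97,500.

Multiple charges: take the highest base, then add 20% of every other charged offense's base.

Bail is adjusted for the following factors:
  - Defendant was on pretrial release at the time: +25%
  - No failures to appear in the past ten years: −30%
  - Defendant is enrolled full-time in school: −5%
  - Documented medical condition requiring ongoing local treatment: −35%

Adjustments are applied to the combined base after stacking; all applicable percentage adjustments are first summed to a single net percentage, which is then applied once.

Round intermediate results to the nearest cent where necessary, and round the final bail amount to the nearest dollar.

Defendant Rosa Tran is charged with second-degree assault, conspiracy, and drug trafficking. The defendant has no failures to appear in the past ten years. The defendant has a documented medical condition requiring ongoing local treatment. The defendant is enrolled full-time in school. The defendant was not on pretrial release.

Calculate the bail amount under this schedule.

$97,458

Base amounts from the schedule: second-degree assault $34,000; conspiracy $27,800; drug trafficking $312,500.
Stacking rule: highest base plus 20% of each additional charge. Highest is drug trafficking at $312,500. Additional: $34,000 × 20% = $6,800; $27,800 × 20% = $5,560. Combined base = $312,500 + $12,360 = $324,860.
Net percentage adjustment: −30% −5% −35% = −70%. $324,860 × 0.3 = $97,458.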